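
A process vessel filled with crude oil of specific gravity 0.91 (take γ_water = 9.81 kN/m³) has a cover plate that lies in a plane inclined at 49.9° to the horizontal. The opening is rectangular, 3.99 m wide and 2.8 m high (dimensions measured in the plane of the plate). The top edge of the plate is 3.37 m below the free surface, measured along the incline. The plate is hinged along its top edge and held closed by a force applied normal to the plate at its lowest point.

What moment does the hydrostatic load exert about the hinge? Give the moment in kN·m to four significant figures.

γ = 0.91 × 9.81 = 8.9271 kN/m³.
Let θ = 49.9° be the plate's angle to the horizontal; measure y along the incline from where the plane meets the free surface. Vertical depth h = y·sinθ with sinθ = 0.764921.
The centroid lies 2.8/2 = 1.4 m below the top edge, so y_c = 3.37 + 1.4 = 4.77 m and h_c = 4.77 × 0.764921 = 3.64867 m.
A = 3.99 × 2.8 = 11.172 m².
Resultant F = γ·h_c·A = 8.9271 × 3.64867 × 11.172 = 363.895 kN.
I_c = b·h³/12 = 3.99 × 2.8³/12 = 7.29904 m⁴.
Centre of pressure: y_p = y_c + I_c/(y_c·A) = 4.77 + 7.29904/(4.77 × 11.172) = 4.77 + 0.136967 = 4.90697 m along the plane.
The resultant acts 1.4 + 0.136967 = 1.53697 m (along the plate) below the hinge at the top edge, so the moment about the hinge is M = F × 1.53697 = 363.895 × 1.53697 = 559.296 kN·m.

M ≈ 559.3 kN·m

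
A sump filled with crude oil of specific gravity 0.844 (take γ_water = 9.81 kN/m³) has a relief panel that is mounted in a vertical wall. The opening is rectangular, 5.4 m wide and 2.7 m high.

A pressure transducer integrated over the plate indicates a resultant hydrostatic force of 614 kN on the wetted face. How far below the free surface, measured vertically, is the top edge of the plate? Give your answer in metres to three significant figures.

d_top ≈ 3.74 m

γ = 0.844 × 9.81 = 8.27964 kN/m³.
A = 5.4 × 2.7 = 14.58 m².
From F = γ·h_c·A, the centroid depth is h_c = 614/(8.27964 × 14.58) = 5.08627 m.
The centroid lies 2.7/2 = 1.35 m below the top edge, so the top edge sits at h_top = 5.08627 − 1.35 = 3.73627 m below the surface.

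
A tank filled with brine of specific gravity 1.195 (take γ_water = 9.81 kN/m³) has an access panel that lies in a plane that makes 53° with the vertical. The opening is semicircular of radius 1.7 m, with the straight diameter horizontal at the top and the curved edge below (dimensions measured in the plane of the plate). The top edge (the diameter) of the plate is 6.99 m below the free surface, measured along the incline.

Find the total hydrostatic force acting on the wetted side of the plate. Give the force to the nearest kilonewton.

γ = 1.195 × 9.81 = 11.72295 kN/m³.
The plate makes 53° with the vertical, i.e. θ = 90° − 53° = 37° to the horizontal. Measuring y along the incline from the free-surface line, vertical depth h = y·sinθ with sinθ = 0.601815.
The centroid of a semicircle lies 4r/(3π) = 0.721502 m from the diameter, here below the top edge, so y_c = 6.99 + 0.721502 = 7.7115 m and h_c = 7.7115 × 0.601815 = 4.6409 m.
A = πr²/2 = π × 1.7²/2 = 4.5396 m².
Resultant F = γ·h_c·A = 11.72295 × 4.6409 × 4.5396 = 246.977 kN.

F ≈ 247 kN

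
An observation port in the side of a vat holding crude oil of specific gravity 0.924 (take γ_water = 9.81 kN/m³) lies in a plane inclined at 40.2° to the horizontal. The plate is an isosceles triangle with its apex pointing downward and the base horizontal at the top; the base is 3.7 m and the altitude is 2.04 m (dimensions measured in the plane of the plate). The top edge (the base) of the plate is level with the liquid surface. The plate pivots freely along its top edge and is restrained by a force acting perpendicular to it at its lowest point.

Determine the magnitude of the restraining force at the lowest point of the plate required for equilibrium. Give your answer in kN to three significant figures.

γ = 0.924 × 9.81 = 9.06444 kN/m³.
Let θ = 40.2° be the plate's angle to the horizontal; measure y along the incline from where the plane meets the free surface. Vertical depth h = y·sinθ with sinθ = 0.645458.
With the apex down, the centroid sits h/3 = 2.04/3 = 0.68 m below the base (the top edge), so y_c = 0.68 m and h_c = 0.68 × 0.645458 = 0.438911 m.
A = ½ × 3.7 × 2.04 = 3.774 m².
Resultant F = γ·h_c·A = 9.06444 × 0.438911 × 3.774 = 15.0148 kN.
I_c = b·h³/36 = 3.7 × 2.04³/36 = 0.872549 m⁴.
Centre of pressure: y_p = y_c + I_c/(y_c·A) = 0.68 + 0.872549/(0.68 × 3.774) = 0.68 + 0.34 = 1.02 m along the plane.
The resultant acts 0.68 + 0.34 = 1.02 m (along the plate) below the hinge at the top edge, so the moment about the hinge is M = F × 1.02 = 15.0148 × 1.02 = 15.3151 kN·m.
A normal force at the bottom, 2.04 m from the hinge, must supply this moment: P = 15.3151/2.04 = 7.5074 kN.

P ≈ 7.51 kN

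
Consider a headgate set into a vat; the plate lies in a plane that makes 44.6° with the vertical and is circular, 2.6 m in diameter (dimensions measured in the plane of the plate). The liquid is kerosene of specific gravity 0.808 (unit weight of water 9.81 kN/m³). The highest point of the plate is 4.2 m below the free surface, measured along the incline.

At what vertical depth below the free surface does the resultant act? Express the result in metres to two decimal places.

γ = 0.808 × 9.81 = 7.92648 kN/m³.
The plate makes 44.6° with the vertical, i.e. θ = 90° − 44.6° = 45.4° to the horizontal. Measuring y along the incline from the free-surface line, vertical depth h = y·sinθ with sinθ = 0.712026.
The centroid is at the centre, 1.3 m below the top of the plate, so y_c = 4.2 + 1.3 = 5.5 m and h_c = 5.5 × 0.712026 = 3.91614 m.
A = π(1.3)² = 5.30929 m².
Resultant F = γ·h_c·A = 7.92648 × 3.91614 × 5.30929 = 164.807 kN.
I_c = πr⁴/4 = π × 1.3⁴/4 = 2.24318 m⁴.
Centre of pressure: y_p = y_c + I_c/(y_c·A) = 5.5 + 2.24318/(5.5 × 5.30929) = 5.5 + 0.0768184 = 5.57682 m along the plane.
Vertically, h_p = y_p·sinθ = 5.57682 × 0.712026 = 3.97084 m.

h_p = 3.97 m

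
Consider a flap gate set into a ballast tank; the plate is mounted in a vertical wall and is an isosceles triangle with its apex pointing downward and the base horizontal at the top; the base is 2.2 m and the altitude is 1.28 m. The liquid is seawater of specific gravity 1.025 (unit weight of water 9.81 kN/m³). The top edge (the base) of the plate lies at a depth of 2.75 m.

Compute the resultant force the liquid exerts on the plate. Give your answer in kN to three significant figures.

γ = 1.025 × 9.81 = 10.05525 kN/m³.
With the apex down, the centroid sits h/3 = 1.28/3 = 0.426667 m below the base (the top edge), so the centroid depth is h_c = 2.75 + 0.426667 = 3.17667 m.
A = ½ × 2.2 × 1.28 = 1.408 m².
Resultant F = γ·h_c·A = 10.05525 × 3.17667 × 1.408 = 44.9746 kN.

F ≈ 45.0 kN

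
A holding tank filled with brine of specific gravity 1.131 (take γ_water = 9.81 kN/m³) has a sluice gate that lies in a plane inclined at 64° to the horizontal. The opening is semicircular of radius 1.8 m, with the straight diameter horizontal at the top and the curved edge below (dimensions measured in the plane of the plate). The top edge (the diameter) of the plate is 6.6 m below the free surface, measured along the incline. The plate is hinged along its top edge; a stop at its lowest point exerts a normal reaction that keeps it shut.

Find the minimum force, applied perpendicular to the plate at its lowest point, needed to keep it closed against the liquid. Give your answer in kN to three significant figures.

P ≈ 165 kN

γ = 1.131 × 9.81 = 11.09511 kN/m³.
Let θ = 64° be the plate's angle to the horizontal; measure y along the incline from where the plane meets the free surface. Vertical depth h = y·sinθ with sinθ = 0.898794.
The centroid of a semicircle lies 4r/(3π) = 0.763944 m from the diameter, here below the top edge, so y_c = 6.6 + 0.763944 = 7.36394 m and h_c = 7.36394 × 0.898794 = 6.61867 m.
A = πr²/2 = π × 1.8²/2 = 5.08938 m².
Resultant F = γ·h_c·A = 11.09511 × 6.61867 × 5.08938 = 373.738 kN.
I_c = (π/8 − 8/(9π))·r⁴ = 0.109757 × 1.8⁴ = 1.15219 m⁴.
Centre of pressure: y_p = y_c + I_c/(y_c·A) = 7.36394 + 1.15219/(7.36394 × 5.08938) = 7.36394 + 0.0307432 = 7.39468 m along the plane.
The resultant acts 0.763944 + 0.0307432 = 0.794687 m (along the plate) below the hinge at the top edge, so the moment about the hinge is M = F × 0.794687 = 373.738 × 0.794687 = 297.005 kN·m.
A normal force at the bottom, 1.8 m from the hinge, must supply this moment: P = 297.005/1.8 = 165.003 kN.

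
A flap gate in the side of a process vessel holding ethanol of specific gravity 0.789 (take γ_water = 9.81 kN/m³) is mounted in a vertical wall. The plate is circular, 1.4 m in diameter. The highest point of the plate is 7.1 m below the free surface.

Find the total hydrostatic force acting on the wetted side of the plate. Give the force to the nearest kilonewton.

F ≈ 93 kN

γ = 0.789 × 9.81 = 7.74009 kN/m³.
The centroid is at the centre, 0.7 m below the top of the plate, so the centroid depth is h_c = 7.1 + 0.7 = 7.8 m.
A = π(0.7)² = 1.53938 m².
Resultant F = γ·h_c·A = 7.74009 × 7.8 × 1.53938 = 92.9365 kN.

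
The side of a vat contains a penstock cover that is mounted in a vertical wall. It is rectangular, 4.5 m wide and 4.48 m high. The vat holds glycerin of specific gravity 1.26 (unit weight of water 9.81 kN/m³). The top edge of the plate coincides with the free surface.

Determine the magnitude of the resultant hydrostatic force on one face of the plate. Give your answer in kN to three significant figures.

γ = 1.26 × 9.81 = 12.3606 kN/m³.
The centroid lies 4.48/2 = 2.24 m below the top edge, so the centroid depth is h_c = 2.24 m.
A = 4.5 × 4.48 = 20.16 m².
Resultant F = γ·h_c·A = 12.3606 × 2.24 × 20.16 = 558.185 kN.

F ≈ 558 kN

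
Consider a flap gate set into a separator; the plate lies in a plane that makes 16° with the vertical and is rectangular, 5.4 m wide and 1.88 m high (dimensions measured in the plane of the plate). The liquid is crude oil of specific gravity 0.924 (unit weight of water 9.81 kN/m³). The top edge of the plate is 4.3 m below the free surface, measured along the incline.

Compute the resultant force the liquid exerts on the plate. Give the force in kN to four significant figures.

F ≈ 463.5 kN

γ = 0.924 × 9.81 = 9.06444 kN/m³.
The plate makes 16° with the vertical, i.e. θ = 90° − 16° = 74° to the horizontal. Measuring y along the incline from the free-surface line, vertical depth h = y·sinθ with sinθ = 0.961262.
The centroid lies 1.88/2 = 0.94 m below the top edge, so y_c = 4.3 + 0.94 = 5.24 m and h_c = 5.24 × 0.961262 = 5.03701 m.
A = 5.4 × 1.88 = 10.152 m².
Resultant F = γ·h_c·A = 9.06444 × 5.03701 × 10.152 = 463.517 kN.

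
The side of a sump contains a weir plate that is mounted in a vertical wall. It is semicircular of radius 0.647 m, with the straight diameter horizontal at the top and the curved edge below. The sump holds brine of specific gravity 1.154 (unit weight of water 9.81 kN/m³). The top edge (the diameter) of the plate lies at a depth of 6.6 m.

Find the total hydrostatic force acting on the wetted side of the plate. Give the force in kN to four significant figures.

F ≈ 51.17 kN

γ = 1.154 × 9.81 = 11.32074 kN/m³.
The centroid of a semicircle lies 4r/(3π) = 0.274595 m from the diameter, here below the top edge, so the centroid depth is h_c = 6.6 + 0.274595 = 6.87459 m.
A = πr²/2 = π × 0.647²/2 = 0.657549 m².
Resultant F = γ·h_c·A = 11.32074 × 6.87459 × 0.657549 = 51.174 kN.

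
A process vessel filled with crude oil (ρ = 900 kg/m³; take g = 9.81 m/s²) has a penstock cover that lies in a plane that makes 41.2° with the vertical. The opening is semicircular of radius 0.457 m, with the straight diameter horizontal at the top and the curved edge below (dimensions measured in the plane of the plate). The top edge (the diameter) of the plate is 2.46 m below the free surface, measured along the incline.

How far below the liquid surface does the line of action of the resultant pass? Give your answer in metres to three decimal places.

γ = ρg = 900 × 9.81 / 1000 = 8.829 kN/m³.
The plate makes 41.2° with the vertical, i.e. θ = 90° − 41.2° = 48.8° to the horizontal. Measuring y along the incline from the free-surface line, vertical depth h = y·sinθ with sinθ = 0.752415.
The centroid of a semicircle lies 4r/(3π) = 0.193957 m from the diameter, here below the top edge, so y_c = 2.46 + 0.193957 = 2.65396 m and h_c = 2.65396 × 0.752415 = 1.99688 m.
A = πr²/2 = π × 0.457²/2 = 0.328059 m².
Resultant F = γ·h_c·A = 8.829 × 1.99688 × 0.328059 = 5.78383 kN.
I_c = (π/8 − 8/(9π))·r⁴ = 0.109757 × 0.457⁴ = 0.00478737 m⁴.
Centre of pressure: y_p = y_c + I_c/(y_c·A) = 2.65396 + 0.00478737/(2.65396 × 0.328059) = 2.65396 + 0.00549858 = 2.65946 m along the plane.
Vertically, h_p = y_p·sinθ = 2.65946 × 0.752415 = 2.00102 m.

h_p = 2.001 m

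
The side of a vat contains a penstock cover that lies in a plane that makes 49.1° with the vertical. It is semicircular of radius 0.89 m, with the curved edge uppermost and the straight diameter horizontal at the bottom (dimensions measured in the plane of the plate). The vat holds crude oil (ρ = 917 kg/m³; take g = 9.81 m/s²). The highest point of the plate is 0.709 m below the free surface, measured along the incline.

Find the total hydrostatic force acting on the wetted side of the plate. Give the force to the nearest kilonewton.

γ = ρg = 917 × 9.81 / 1000 = 8.99577 kN/m³.
The plate makes 49.1° with the vertical, i.e. θ = 90° − 49.1° = 40.9° to the horizontal. Measuring y along the incline from the free-surface line, vertical depth h = y·sinθ with sinθ = 0.654741.
The centroid lies 4r/(3π) = 0.377728 m above the diameter, so r − 4r/(3π) = 0.89 − 0.377728 = 0.512272 m below the topmost point, so y_c = 0.709 + 0.512272 = 1.22127 m and h_c = 1.22127 × 0.654741 = 0.799616 m.
A = πr²/2 = π × 0.89²/2 = 1.24423 m².
Resultant F = γ·h_c·A = 8.99577 × 0.799616 × 1.24423 = 8.94995 kN.

F ≈ 9 kN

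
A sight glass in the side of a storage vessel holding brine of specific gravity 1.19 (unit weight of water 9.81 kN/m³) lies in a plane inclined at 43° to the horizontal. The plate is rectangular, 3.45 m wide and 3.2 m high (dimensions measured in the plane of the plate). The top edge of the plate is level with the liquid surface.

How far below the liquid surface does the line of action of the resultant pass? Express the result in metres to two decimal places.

γ = 1.19 × 9.81 = 11.6739 kN/m³.
Let θ = 43° be the plate's angle to the horizontal; measure y along the incline from where the plane meets the free surface. Vertical depth h = y·sinθ with sinθ = 0.681998.
The centroid lies 3.2/2 = 1.6 m below the top edge, so y_c = 1.6 m and h_c = 1.6 × 0.681998 = 1.0912 m.
A = 3.45 × 3.2 = 11.04 m².
Resultant F = γ·h_c·A = 11.6739 × 1.0912 × 11.04 = 140.634 kN.
I_c = b·h³/12 = 3.45 × 3.2³/12 = 9.4208 m⁴.
Centre of pressure: y_p = y_c + I_c/(y_c·A) = 1.6 + 9.4208/(1.6 × 11.04) = 1.6 + 0.533333 = 2.13333 m along the plane.
Vertically, h_p = y_p·sinθ = 2.13333 × 0.681998 = 1.45493 m.

h_p = 1.45 m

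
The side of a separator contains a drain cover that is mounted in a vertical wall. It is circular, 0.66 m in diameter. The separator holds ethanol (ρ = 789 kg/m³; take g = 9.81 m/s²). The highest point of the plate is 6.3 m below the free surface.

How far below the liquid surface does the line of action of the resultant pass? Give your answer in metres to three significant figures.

h_p = 6.63 m

γ = ρg = 789 × 9.81 / 1000 = 7.74009 kN/m³.
The centroid is at the centre, 0.33 m below the top of the plate, so the centroid depth is h_c = 6.3 + 0.33 = 6.63 m.
A = π(0.33)² = 0.342119 m².
Resultant F = γ·h_c·A = 7.74009 × 6.63 × 0.342119 = 17.5565 kN.
I_c = πr⁴/4 = π × 0.33⁴/4 = 0.0093142 m⁴.
Centre of pressure: y_p = y_c + I_c/(y_c·A) = 6.63 + 0.0093142/(6.63 × 0.342119) = 6.63 + 0.00410634 = 6.63411 m along the plane.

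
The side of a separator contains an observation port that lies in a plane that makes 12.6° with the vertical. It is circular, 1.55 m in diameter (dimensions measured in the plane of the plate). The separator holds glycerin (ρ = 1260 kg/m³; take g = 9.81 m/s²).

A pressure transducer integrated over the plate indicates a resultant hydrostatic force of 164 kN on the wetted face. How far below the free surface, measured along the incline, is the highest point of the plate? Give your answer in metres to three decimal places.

γ = ρg = 1260 × 9.81 / 1000 = 12.3606 kN/m³.
A = π(0.775)² = 1.88692 m².
From F = γ·h_c·A, the centroid depth is h_c = 164/(12.3606 × 1.88692) = 7.03155 m.
The plate makes 12.6° with the vertical, i.e. θ = 90° − 12.6° = 77.4° to the horizontal. Measuring y along the incline from the free-surface line, vertical depth h = y·sinθ with sinθ = 0.975917.
Along the incline, y_c = h_c/sinθ = 7.03155/0.975917 = 7.20507 m.
The centroid is at the centre, 0.775 m below the top of the plate, so the highest point sits at y_top = 7.20507 − 0.775 = 6.43007 m along the incline.

y_top ≈ 6.430 m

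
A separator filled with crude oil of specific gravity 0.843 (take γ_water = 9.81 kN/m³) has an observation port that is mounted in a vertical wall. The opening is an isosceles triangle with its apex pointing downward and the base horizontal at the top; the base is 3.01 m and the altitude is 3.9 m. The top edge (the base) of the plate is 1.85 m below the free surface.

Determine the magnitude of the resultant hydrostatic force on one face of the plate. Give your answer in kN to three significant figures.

F ≈ 153 kN

γ = 0.843 × 9.81 = 8.26983 kN/m³.
With the apex down, the centroid sits h/3 = 3.9/3 = 1.3 m below the base (the top edge), so the centroid depth is h_c = 1.85 + 1.3 = 3.15 m.
A = ½ × 3.01 × 3.9 = 5.8695 m².
Resultant F = γ·h_c·A = 8.26983 × 3.15 × 5.8695 = 152.9 kN.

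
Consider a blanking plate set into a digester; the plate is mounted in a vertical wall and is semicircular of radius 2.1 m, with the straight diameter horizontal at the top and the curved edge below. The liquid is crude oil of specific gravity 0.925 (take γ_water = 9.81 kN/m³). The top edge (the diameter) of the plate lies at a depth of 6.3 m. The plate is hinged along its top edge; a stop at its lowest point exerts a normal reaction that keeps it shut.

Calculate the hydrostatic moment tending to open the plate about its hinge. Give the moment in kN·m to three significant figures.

γ = 0.925 × 9.81 = 9.07425 kN/m³.
The centroid of a semicircle lies 4r/(3π) = 0.891268 m from the diameter, here below the top edge, so the centroid depth is h_c = 6.3 + 0.891268 = 7.19127 m.
A = πr²/2 = π × 2.1²/2 = 6.92721 m².
Resultant F = γ·h_c·A = 9.07425 × 7.19127 × 6.92721 = 452.038 kN.
I_c = (π/8 − 8/(9π))·r⁴ = 0.109757 × 2.1⁴ = 2.13457 m⁴.
Centre of pressure: y_p = y_c + I_c/(y_c·A) = 7.19127 + 2.13457/(7.19127 × 6.92721) = 7.19127 + 0.0428496 = 7.23412 m along the plane.
The resultant acts 0.891268 + 0.0428496 = 0.934118 m (along the plate) below the hinge at the top edge, so the moment about the hinge is M = F × 0.934118 = 452.038 × 0.934118 = 422.257 kN·m.

M ≈ 422 kN·m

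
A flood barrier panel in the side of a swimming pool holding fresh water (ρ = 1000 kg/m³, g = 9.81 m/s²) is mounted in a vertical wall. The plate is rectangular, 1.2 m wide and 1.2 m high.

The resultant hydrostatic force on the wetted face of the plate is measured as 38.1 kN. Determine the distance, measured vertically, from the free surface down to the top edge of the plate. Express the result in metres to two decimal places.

γ = ρg = 1000 × 9.81 = 9810 N/m³ = 9.81 kN/m³.
A = 1.2 × 1.2 = 1.44 m².
From F = γ·h_c·A, the centroid depth is h_c = 38.1/(9.81 × 1.44) = 2.69708 m.
The centroid lies 1.2/2 = 0.6 m below the top edge, so the top edge sits at h_top = 2.69708 − 0.6 = 2.09708 m below the surface.

d_top ≈ 2.10 m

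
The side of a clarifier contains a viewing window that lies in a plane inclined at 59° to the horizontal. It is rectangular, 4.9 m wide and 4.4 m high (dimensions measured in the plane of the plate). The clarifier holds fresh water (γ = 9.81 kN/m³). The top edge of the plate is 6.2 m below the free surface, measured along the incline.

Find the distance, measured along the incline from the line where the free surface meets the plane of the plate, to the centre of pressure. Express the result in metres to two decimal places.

y_p = 8.59 m

γ = 9.81 kN/m³.
Let θ = 59° be the plate's angle to the horizontal; measure y along the incline from where the plane meets the free surface. Vertical depth h = y·sinθ with sinθ = 0.857167.
The centroid lies 4.4/2 = 2.2 m below the top edge, so y_c = 6.2 + 2.2 = 8.4 m and h_c = 8.4 × 0.857167 = 7.2002 m.
A = 4.9 × 4.4 = 21.56 m².
Resultant F = γ·h_c·A = 9.81 × 7.2002 × 21.56 = 1522.87 kN.
I_c = b·h³/12 = 4.9 × 4.4³/12 = 34.7835 m⁴.
Centre of pressure: y_p = y_c + I_c/(y_c·A) = 8.4 + 34.7835/(8.4 × 21.56) = 8.4 + 0.192064 = 8.59206 m along the plane.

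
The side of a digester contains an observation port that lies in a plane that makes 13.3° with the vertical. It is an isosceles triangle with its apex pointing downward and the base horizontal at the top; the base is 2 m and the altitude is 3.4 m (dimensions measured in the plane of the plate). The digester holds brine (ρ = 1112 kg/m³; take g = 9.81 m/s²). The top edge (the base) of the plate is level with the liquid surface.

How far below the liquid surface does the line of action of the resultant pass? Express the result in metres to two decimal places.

h_p = 1.65 m

γ = ρg = 1112 × 9.81 / 1000 = 10.90872 kN/m³.
The plate makes 13.3° with the vertical, i.e. θ = 90° − 13.3° = 76.7° to the horizontal. Measuring y along the incline from the free-surface line, vertical depth h = y·sinθ with sinθ = 0.973179.
With the apex down, the centroid sits h/3 = 3.4/3 = 1.13333 m below the base (the top edge), so y_c = 1.13333 m and h_c = 1.13333 × 0.973179 = 1.10293 m.
A = ½ × 2 × 3.4 = 3.4 m².
Resultant F = γ·h_c·A = 10.90872 × 1.10293 × 3.4 = 40.9073 kN.
I_c = b·h³/36 = 2 × 3.4³/36 = 2.18356 m⁴.
Centre of pressure: y_p = y_c + I_c/(y_c·A) = 1.13333 + 2.18356/(1.13333 × 3.4) = 1.13333 + 0.566669 = 1.7 m along the plane.
Vertically, h_p = y_p·sinθ = 1.7 × 0.973179 = 1.6544 m.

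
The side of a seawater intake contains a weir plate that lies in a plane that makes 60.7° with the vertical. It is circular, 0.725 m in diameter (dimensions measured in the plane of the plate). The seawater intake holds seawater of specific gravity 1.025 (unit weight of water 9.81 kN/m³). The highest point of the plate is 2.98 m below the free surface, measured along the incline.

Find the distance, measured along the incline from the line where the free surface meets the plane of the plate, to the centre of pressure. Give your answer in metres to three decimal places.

y_p = 3.352 m

γ = 1.025 × 9.81 = 10.05525 kN/m³.
The plate makes 60.7° with the vertical, i.e. θ = 90° − 60.7° = 29.3° to the horizontal. Measuring y along the incline from the free-surface line, vertical depth h = y·sinθ with sinθ = 0.489382.
The centroid is at the centre, 0.3625 m below the top of the plate, so y_c = 2.98 + 0.3625 = 3.3425 m and h_c = 3.3425 × 0.489382 = 1.63576 m.
A = π(0.3625)² = 0.412825 m².
Resultant F = γ·h_c·A = 10.05525 × 1.63576 × 0.412825 = 6.79014 kN.
I_c = πr⁴/4 = π × 0.3625⁴/4 = 0.0135619 m⁴.
Centre of pressure: y_p = y_c + I_c/(y_c·A) = 3.3425 + 0.0135619/(3.3425 × 0.412825) = 3.3425 + 0.00982841 = 3.35233 m along the plane.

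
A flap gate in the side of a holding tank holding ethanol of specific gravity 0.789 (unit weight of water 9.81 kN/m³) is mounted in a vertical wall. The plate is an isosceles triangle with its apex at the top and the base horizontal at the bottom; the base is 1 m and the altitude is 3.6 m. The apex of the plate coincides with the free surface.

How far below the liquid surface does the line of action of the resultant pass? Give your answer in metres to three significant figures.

h_p = 2.70 m

γ = 0.789 × 9.81 = 7.74009 kN/m³.
With the apex up, the centroid sits 2h/3 = 2 × 3.6/3 = 2.4 m below the apex, so the centroid depth is h_c = 2.4 m.
A = ½ × 1 × 3.6 = 1.8 m².
Resultant F = γ·h_c·A = 7.74009 × 2.4 × 1.8 = 33.4372 kN.
I_c = b·h³/36 = 1 × 3.6³/36 = 1.296 m⁴.
Centre of pressure: y_p = y_c + I_c/(y_c·A) = 2.4 + 1.296/(2.4 × 1.8) = 2.4 + 0.3 = 2.7 m along the plane.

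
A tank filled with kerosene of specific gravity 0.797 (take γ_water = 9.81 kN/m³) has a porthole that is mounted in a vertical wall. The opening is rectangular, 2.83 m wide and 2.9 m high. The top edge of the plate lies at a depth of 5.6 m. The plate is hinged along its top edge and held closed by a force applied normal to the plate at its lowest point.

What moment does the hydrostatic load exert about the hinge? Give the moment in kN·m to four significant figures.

γ = 0.797 × 9.81 = 7.81857 kN/m³.
The centroid lies 2.9/2 = 1.45 m below the top edge, so the centroid depth is h_c = 5.6 + 1.45 = 7.05 m.
A = 2.83 × 2.9 = 8.207 m².
Resultant F = γ·h_c·A = 7.81857 × 7.05 × 8.207 = 452.377 kN.
I_c = b·h³/12 = 2.83 × 2.9³/12 = 5.75174 m⁴.
Centre of pressure: y_p = y_c + I_c/(y_c·A) = 7.05 + 5.75174/(7.05 × 8.207) = 7.05 + 0.099409 = 7.14941 m along the plane.
The resultant acts 1.45 + 0.099409 = 1.54941 m (along the plate) below the hinge at the top edge, so the moment about the hinge is M = F × 1.54941 = 452.377 × 1.54941 = 700.917 kN·m.

M ≈ 700.9 kN·m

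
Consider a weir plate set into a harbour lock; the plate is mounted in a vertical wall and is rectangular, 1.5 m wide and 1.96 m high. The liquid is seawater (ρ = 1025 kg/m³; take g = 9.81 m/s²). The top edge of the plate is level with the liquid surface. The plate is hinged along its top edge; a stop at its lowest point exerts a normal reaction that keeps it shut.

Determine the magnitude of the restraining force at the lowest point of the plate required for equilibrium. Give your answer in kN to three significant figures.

P ≈ 19.3 kN

γ = ρg = 1025 × 9.81 / 1000 = 10.05525 kN/m³.
The centroid lies 1.96/2 = 0.98 m below the top edge, so the centroid depth is h_c = 0.98 m.
A = 1.5 × 1.96 = 2.94 m².
Resultant F = γ·h_c·A = 10.05525 × 0.98 × 2.94 = 28.9712 kN.
I_c = b·h³/12 = 1.5 × 1.96³/12 = 0.941192 m⁴.
Centre of pressure: y_p = y_c + I_c/(y_c·A) = 0.98 + 0.941192/(0.98 × 2.94) = 0.98 + 0.326667 = 1.30667 m along the plane.
The resultant acts 0.98 + 0.326667 = 1.30667 m (along the plate) below the hinge at the top edge, so the moment about the hinge is M = F × 1.30667 = 28.9712 × 1.30667 = 37.8558 kN·m.
A normal force at the bottom, 1.96 m from the hinge, must supply this moment: P = 37.8558/1.96 = 19.3142 kN.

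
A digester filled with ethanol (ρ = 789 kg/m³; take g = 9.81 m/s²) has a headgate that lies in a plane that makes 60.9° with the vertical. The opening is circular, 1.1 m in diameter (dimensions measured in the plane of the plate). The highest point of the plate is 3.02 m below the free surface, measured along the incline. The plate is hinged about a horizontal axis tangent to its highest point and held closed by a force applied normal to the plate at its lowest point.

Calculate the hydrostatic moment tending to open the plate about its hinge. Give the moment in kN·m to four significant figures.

M ≈ 7.295 kN·m

γ = ρg = 789 × 9.81 / 1000 = 7.74009 kN/m³.
The plate makes 60.9° with the vertical, i.e. θ = 90° − 60.9° = 29.1° to the horizontal. Measuring y along the incline from the free-surface line, vertical depth h = y·sinθ with sinθ = 0.486335.
The centroid is at the centre, 0.55 m below the top of the plate, so y_c = 3.02 + 0.55 = 3.57 m and h_c = 3.57 × 0.486335 = 1.73622 m.
A = π(0.55)² = 0.950332 m².
Resultant F = γ·h_c·A = 7.74009 × 1.73622 × 0.950332 = 12.771 kN.
I_c = πr⁴/4 = π × 0.55⁴/4 = 0.0718688 m⁴.
Centre of pressure: y_p = y_c + I_c/(y_c·A) = 3.57 + 0.0718688/(3.57 × 0.950332) = 3.57 + 0.0211835 = 3.59118 m along the plane.
The resultant acts 0.55 + 0.0211835 = 0.571184 m (along the plate) below the hinge at the top edge, so the moment about the hinge is M = F × 0.571184 = 12.771 × 0.571184 = 7.29459 kN·m.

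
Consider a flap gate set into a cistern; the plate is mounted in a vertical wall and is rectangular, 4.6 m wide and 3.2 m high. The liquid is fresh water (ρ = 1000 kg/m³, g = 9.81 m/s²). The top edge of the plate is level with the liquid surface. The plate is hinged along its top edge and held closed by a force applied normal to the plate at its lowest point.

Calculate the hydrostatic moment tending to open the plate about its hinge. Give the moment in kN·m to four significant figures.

γ = ρg = 1000 × 9.81 = 9810 N/m³ = 9.81 kN/m³.
The centroid lies 3.2/2 = 1.6 m below the top edge, so the centroid depth is h_c = 1.6 m.
A = 4.6 × 3.2 = 14.72 m².
Resultant F = γ·h_c·A = 9.81 × 1.6 × 14.72 = 231.045 kN.
I_c = b·h³/12 = 4.6 × 3.2³/12 = 12.5611 m⁴.
Centre of pressure: y_p = y_c + I_c/(y_c·A) = 1.6 + 12.5611/(1.6 × 14.72) = 1.6 + 0.533335 = 2.13334 m along the plane.
The resultant acts 1.6 + 0.533335 = 2.13334 m (along the plate) below the hinge at the top edge, so the moment about the hinge is M = F × 2.13334 = 231.045 × 2.13334 = 492.898 kN·m.

M ≈ 492.9 kN·m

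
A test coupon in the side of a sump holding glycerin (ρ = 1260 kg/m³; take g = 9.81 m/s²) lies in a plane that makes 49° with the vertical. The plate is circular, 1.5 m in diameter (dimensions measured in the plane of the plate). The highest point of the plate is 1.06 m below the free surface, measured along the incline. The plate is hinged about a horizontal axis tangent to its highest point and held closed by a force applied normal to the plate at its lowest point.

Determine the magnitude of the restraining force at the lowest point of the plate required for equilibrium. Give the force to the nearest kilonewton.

γ = ρg = 1260 × 9.81 / 1000 = 12.3606 kN/m³.
The plate makes 49° with the vertical, i.e. θ = 90° − 49° = 41° to the horizontal. Measuring y along the incline from the free-surface line, vertical depth h = y·sinθ with sinθ = 0.656059.
The centroid is at the centre, 0.75 m below the top of the plate, so y_c = 1.06 + 0.75 = 1.81 m and h_c = 1.81 × 0.656059 = 1.18747 m.
A = π(0.75)² = 1.76715 m².
Resultant F = γ·h_c·A = 12.3606 × 1.18747 × 1.76715 = 25.9379 kN.
I_c = πr⁴/4 = π × 0.75⁴/4 = 0.248505 m⁴.
Centre of pressure: y_p = y_c + I_c/(y_c·A) = 1.81 + 0.248505/(1.81 × 1.76715) = 1.81 + 0.0776932 = 1.88769 m along the plane.
The resultant acts 0.75 + 0.0776932 = 0.827693 m (along the plate) below the hinge at the top edge, so the moment about the hinge is M = F × 0.827693 = 25.9379 × 0.827693 = 21.4686 kN·m.
A normal force at the bottom, 1.5 m from the hinge, must supply this moment: P = 21.4686/1.5 = 14.3124 kN.

P ≈ 14 kN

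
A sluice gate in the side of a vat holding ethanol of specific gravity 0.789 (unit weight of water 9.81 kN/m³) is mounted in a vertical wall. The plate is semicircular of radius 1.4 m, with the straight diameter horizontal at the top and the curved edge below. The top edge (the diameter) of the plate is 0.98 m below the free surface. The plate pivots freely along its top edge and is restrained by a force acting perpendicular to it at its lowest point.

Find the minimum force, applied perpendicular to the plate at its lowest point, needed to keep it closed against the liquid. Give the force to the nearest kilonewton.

P ≈ 18 kN

γ = 0.789 × 9.81 = 7.74009 kN/m³.
The centroid of a semicircle lies 4r/(3π) = 0.594178 m from the diameter, here below the top edge, so the centroid depth is h_c = 0.98 + 0.594178 = 1.57418 m.
A = πr²/2 = π × 1.4²/2 = 3.07876 m².
Resultant F = γ·h_c·A = 7.74009 × 1.57418 × 3.07876 = 37.5125 kN.
I_c = (π/8 − 8/(9π))·r⁴ = 0.109757 × 1.4⁴ = 0.421642 m⁴.
Centre of pressure: y_p = y_c + I_c/(y_c·A) = 1.57418 + 0.421642/(1.57418 × 3.07876) = 1.57418 + 0.0869989 = 1.66118 m along the plane.
The resultant acts 0.594178 + 0.0869989 = 0.681177 m (along the plate) below the hinge at the top edge, so the moment about the hinge is M = F × 0.681177 = 37.5125 × 0.681177 = 25.5527 kN·m.
A normal force at the bottom, 1.4 m from the hinge, must supply this moment: P = 25.5527/1.4 = 18.2519 kN.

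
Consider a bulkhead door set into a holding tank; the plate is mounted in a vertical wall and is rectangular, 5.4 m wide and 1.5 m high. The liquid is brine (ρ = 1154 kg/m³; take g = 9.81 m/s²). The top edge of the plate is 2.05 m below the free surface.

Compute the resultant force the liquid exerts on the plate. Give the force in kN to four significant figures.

F ≈ 256.8 kN

γ = ρg = 1154 × 9.81 / 1000 = 11.32074 kN/m³.
The centroid lies 1.5/2 = 0.75 m below the top edge, so the centroid depth is h_c = 2.05 + 0.75 = 2.8 m.
A = 5.4 × 1.5 = 8.1 m².
Resultant F = γ·h_c·A = 11.32074 × 2.8 × 8.1 = 256.754 kN.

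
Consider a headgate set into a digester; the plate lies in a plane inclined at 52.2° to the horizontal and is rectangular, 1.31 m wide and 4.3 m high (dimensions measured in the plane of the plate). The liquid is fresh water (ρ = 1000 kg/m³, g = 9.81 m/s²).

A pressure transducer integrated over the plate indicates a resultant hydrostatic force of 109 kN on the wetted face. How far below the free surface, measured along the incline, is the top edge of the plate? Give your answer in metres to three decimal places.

γ = ρg = 1000 × 9.81 = 9810 N/m³ = 9.81 kN/m³.
A = 1.31 × 4.3 = 5.633 m².
From F = γ·h_c·A, the centroid depth is h_c = 109/(9.81 × 5.633) = 1.9725 m.
Let θ = 52.2° be the plate's angle to the horizontal; measure y along the incline from where the plane meets the free surface. Vertical depth h = y·sinθ with sinθ = 0.790155.
Along the incline, y_c = h_c/sinθ = 1.9725/0.790155 = 2.49635 m.
The centroid lies 4.3/2 = 2.15 m below the top edge, so the top edge sits at y_top = 2.49635 − 2.15 = 0.34635 m along the incline.

y_top ≈ 0.346 m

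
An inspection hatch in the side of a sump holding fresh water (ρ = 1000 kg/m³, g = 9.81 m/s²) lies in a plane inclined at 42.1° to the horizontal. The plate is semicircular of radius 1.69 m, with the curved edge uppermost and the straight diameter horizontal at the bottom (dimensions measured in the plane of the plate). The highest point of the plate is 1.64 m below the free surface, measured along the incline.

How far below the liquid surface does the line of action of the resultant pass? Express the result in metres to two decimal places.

γ = ρg = 1000 × 9.81 = 9810 N/m³ = 9.81 kN/m³.
Let θ = 42.1° be the plate's angle to the horizontal; measure y along the incline from where the plane meets the free surface. Vertical depth h = y·sinθ with sinθ = 0.670427.
The centroid lies 4r/(3π) = 0.717258 m above the diameter, so r − 4r/(3π) = 1.69 − 0.717258 = 0.972742 m below the topmost point, so y_c = 1.64 + 0.972742 = 2.61274 m and h_c = 2.61274 × 0.670427 = 1.75165 m.
A = πr²/2 = π × 1.69²/2 = 4.48635 m².
Resultant F = γ·h_c·A = 9.81 × 1.75165 × 4.48635 = 77.092 kN.
I_c = (π/8 − 8/(9π))·r⁴ = 0.109757 × 1.69⁴ = 0.895322 m⁴.
Centre of pressure: y_p = y_c + I_c/(y_c·A) = 2.61274 + 0.895322/(2.61274 × 4.48635) = 2.61274 + 0.0763818 = 2.68912 m along the plane.
Vertically, h_p = y_p·sinθ = 2.68912 × 0.670427 = 1.80286 m.

h_p = 1.80 m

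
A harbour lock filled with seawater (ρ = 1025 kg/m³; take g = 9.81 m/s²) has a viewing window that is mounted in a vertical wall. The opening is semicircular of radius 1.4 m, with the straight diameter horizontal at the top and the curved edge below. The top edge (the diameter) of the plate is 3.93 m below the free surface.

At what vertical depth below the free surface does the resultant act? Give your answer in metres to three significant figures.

h_p = 4.55 m

γ = ρg = 1025 × 9.81 / 1000 = 10.05525 kN/m³.
The centroid of a semicircle lies 4r/(3π) = 0.594178 m from the diameter, here below the top edge, so the centroid depth is h_c = 3.93 + 0.594178 = 4.52418 m.
A = πr²/2 = π × 1.4²/2 = 3.07876 m².
Resultant F = γ·h_c·A = 10.05525 × 4.52418 × 3.07876 = 140.058 kN.
I_c = (π/8 − 8/(9π))·r⁴ = 0.109757 × 1.4⁴ = 0.421642 m⁴.
Centre of pressure: y_p = y_c + I_c/(y_c·A) = 4.52418 + 0.421642/(4.52418 × 3.07876) = 4.52418 + 0.0302711 = 4.55445 m along the plane.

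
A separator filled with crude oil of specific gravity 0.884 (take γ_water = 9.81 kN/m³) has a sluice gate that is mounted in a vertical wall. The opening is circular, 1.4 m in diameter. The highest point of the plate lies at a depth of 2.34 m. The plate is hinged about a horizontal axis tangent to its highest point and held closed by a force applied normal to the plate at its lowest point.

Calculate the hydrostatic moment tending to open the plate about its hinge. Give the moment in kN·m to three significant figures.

M ≈ 30.0 kN·m

γ = 0.884 × 9.81 = 8.67204 kN/m³.
The centroid is at the centre, 0.7 m below the top of the plate, so the centroid depth is h_c = 2.34 + 0.7 = 3.04 m.
A = π(0.7)² = 1.53938 m².
Resultant F = γ·h_c·A = 8.67204 × 3.04 × 1.53938 = 40.5827 kN.
I_c = πr⁴/4 = π × 0.7⁴/4 = 0.188574 m⁴.
Centre of pressure: y_p = y_c + I_c/(y_c·A) = 3.04 + 0.188574/(3.04 × 1.53938) = 3.04 + 0.040296 = 3.0803 m along the plane.
The resultant acts 0.7 + 0.040296 = 0.740296 m (along the plate) below the hinge at the top edge, so the moment about the hinge is M = F × 0.740296 = 40.5827 × 0.740296 = 30.0432 kN·m.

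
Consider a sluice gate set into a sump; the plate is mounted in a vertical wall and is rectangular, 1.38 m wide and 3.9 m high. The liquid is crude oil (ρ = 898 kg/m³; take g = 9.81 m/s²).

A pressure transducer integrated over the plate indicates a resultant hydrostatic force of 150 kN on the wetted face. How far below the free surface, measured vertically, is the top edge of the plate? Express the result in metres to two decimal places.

d_top ≈ 1.21 m

γ = ρg = 898 × 9.81 / 1000 = 8.80938 kN/m³.
A = 1.38 × 3.9 = 5.382 m².
From F = γ·h_c·A, the centroid depth is h_c = 150/(8.80938 × 5.382) = 3.16375 m.
The centroid lies 3.9/2 = 1.95 m below the top edge, so the top edge sits at h_top = 3.16375 − 1.95 = 1.21375 m below the surface.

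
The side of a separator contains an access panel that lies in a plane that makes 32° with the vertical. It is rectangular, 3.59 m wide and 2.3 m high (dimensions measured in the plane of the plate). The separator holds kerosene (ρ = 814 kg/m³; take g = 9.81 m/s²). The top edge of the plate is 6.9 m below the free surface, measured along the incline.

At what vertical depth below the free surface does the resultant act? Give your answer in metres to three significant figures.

γ = ρg = 814 × 9.81 / 1000 = 7.98534 kN/m³.
The plate makes 32° with the vertical, i.e. θ = 90° − 32° = 58° to the horizontal. Measuring y along the incline from the free-surface line, vertical depth h = y·sinθ with sinθ = 0.848048.
The centroid lies 2.3/2 = 1.15 m below the top edge, so y_c = 6.9 + 1.15 = 8.05 m and h_c = 8.05 × 0.848048 = 6.82679 m.
A = 3.59 × 2.3 = 8.257 m².
Resultant F = γ·h_c·A = 7.98534 × 6.82679 × 8.257 = 450.124 kN.
I_c = b·h³/12 = 3.59 × 2.3³/12 = 3.63996 m⁴.
Centre of pressure: y_p = y_c + I_c/(y_c·A) = 8.05 + 3.63996/(8.05 × 8.257) = 8.05 + 0.0547619 = 8.10476 m along the plane.
Vertically, h_p = y_p·sinθ = 8.10476 × 0.848048 = 6.87323 m.

h_p = 6.87 m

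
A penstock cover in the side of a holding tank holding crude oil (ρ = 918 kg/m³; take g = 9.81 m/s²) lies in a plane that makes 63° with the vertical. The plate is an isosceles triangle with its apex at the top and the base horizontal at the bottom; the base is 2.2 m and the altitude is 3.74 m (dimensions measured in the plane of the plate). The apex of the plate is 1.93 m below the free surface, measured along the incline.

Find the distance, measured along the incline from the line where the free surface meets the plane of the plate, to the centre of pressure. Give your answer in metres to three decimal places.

y_p = 4.599 m

γ = ρg = 918 × 9.81 / 1000 = 9.00558 kN/m³.
The plate makes 63° with the vertical, i.e. θ = 90° − 63° = 27° to the horizontal. Measuring y along the incline from the free-surface line, vertical depth h = y·sinθ with sinθ = 0.453990.
With the apex up, the centroid sits 2h/3 = 2 × 3.74/3 = 2.49333 m below the apex, so y_c = 1.93 + 2.49333 = 4.42333 m and h_c = 4.42333 × 0.453990 = 2.00815 m.
A = ½ × 2.2 × 3.74 = 4.114 m².
Resultant F = γ·h_c·A = 9.00558 × 2.00815 × 4.114 = 74.3999 kN.
I_c = b·h³/36 = 2.2 × 3.74³/36 = 3.19694 m⁴.
Centre of pressure: y_p = y_c + I_c/(y_c·A) = 4.42333 + 3.19694/(4.42333 × 4.114) = 4.42333 + 0.175679 = 4.59901 m along the plane.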